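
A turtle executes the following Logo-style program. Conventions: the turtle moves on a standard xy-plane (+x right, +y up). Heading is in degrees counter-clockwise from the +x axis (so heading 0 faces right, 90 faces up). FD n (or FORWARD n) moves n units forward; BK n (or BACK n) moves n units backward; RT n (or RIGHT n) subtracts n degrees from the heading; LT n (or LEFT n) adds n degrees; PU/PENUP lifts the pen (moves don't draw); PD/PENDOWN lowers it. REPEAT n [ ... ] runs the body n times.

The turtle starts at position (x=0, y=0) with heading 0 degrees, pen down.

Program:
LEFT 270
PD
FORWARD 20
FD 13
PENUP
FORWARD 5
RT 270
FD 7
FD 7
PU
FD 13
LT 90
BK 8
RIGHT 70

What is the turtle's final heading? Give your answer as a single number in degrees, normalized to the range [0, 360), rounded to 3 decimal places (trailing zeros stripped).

Answer: 20

Derivation:
Executing turtle program step by step:
Start: pos=(0,0), heading=0, pen down
LT 270: heading 0 -> 270
PD: pen down
FD 20: (0,0) -> (0,-20) [heading=270, draw]
FD 13: (0,-20) -> (0,-33) [heading=270, draw]
PU: pen up
FD 5: (0,-33) -> (0,-38) [heading=270, move]
RT 270: heading 270 -> 0
FD 7: (0,-38) -> (7,-38) [heading=0, move]
FD 7: (7,-38) -> (14,-38) [heading=0, move]
PU: pen up
FD 13: (14,-38) -> (27,-38) [heading=0, move]
LT 90: heading 0 -> 90
BK 8: (27,-38) -> (27,-46) [heading=90, move]
RT 70: heading 90 -> 20
Final: pos=(27,-46), heading=20, 2 segment(s) drawn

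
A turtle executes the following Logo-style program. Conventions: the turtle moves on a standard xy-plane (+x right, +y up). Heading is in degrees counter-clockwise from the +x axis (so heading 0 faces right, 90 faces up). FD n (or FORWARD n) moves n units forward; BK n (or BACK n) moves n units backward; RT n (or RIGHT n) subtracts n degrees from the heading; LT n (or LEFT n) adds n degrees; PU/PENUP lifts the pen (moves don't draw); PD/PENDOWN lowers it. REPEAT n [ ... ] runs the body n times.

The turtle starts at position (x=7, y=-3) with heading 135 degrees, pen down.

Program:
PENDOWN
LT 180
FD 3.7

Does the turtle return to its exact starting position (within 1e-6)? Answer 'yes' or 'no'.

Executing turtle program step by step:
Start: pos=(7,-3), heading=135, pen down
PD: pen down
LT 180: heading 135 -> 315
FD 3.7: (7,-3) -> (9.616,-5.616) [heading=315, draw]
Final: pos=(9.616,-5.616), heading=315, 1 segment(s) drawn

Start position: (7, -3)
Final position: (9.616, -5.616)
Distance = 3.7; >= 1e-6 -> NOT closed

Answer: no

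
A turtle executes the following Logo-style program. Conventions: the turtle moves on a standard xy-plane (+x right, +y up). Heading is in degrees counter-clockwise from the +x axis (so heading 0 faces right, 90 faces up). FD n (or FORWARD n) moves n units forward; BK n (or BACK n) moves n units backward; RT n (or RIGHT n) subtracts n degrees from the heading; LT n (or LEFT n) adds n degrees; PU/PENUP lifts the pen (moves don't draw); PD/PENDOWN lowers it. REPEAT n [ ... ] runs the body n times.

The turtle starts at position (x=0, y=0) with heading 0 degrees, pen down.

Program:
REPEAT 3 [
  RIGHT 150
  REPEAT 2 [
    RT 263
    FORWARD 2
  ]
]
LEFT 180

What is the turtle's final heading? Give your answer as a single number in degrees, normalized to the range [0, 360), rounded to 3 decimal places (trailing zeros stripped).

Executing turtle program step by step:
Start: pos=(0,0), heading=0, pen down
REPEAT 3 [
  -- iteration 1/3 --
  RT 150: heading 0 -> 210
  REPEAT 2 [
    -- iteration 1/2 --
    RT 263: heading 210 -> 307
    FD 2: (0,0) -> (1.204,-1.597) [heading=307, draw]
    -- iteration 2/2 --
    RT 263: heading 307 -> 44
    FD 2: (1.204,-1.597) -> (2.642,-0.208) [heading=44, draw]
  ]
  -- iteration 2/3 --
  RT 150: heading 44 -> 254
  REPEAT 2 [
    -- iteration 1/2 --
    RT 263: heading 254 -> 351
    FD 2: (2.642,-0.208) -> (4.618,-0.521) [heading=351, draw]
    -- iteration 2/2 --
    RT 263: heading 351 -> 88
    FD 2: (4.618,-0.521) -> (4.687,1.478) [heading=88, draw]
  ]
  -- iteration 3/3 --
  RT 150: heading 88 -> 298
  REPEAT 2 [
    -- iteration 1/2 --
    RT 263: heading 298 -> 35
    FD 2: (4.687,1.478) -> (6.326,2.625) [heading=35, draw]
    -- iteration 2/2 --
    RT 263: heading 35 -> 132
    FD 2: (6.326,2.625) -> (4.988,4.111) [heading=132, draw]
  ]
]
LT 180: heading 132 -> 312
Final: pos=(4.988,4.111), heading=312, 6 segment(s) drawn

Answer: 312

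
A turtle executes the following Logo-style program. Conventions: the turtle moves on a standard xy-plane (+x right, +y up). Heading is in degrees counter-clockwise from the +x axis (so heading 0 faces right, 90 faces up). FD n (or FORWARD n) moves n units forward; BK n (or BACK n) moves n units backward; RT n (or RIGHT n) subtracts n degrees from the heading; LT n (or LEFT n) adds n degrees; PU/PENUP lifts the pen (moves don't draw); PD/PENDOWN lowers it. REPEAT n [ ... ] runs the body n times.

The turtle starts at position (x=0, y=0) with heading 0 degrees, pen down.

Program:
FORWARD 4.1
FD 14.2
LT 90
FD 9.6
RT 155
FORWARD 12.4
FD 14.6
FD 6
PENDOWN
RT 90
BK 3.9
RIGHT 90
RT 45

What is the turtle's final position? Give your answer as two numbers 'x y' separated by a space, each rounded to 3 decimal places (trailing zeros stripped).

Answer: 35.781 -18.66

Derivation:
Executing turtle program step by step:
Start: pos=(0,0), heading=0, pen down
FD 4.1: (0,0) -> (4.1,0) [heading=0, draw]
FD 14.2: (4.1,0) -> (18.3,0) [heading=0, draw]
LT 90: heading 0 -> 90
FD 9.6: (18.3,0) -> (18.3,9.6) [heading=90, draw]
RT 155: heading 90 -> 295
FD 12.4: (18.3,9.6) -> (23.54,-1.638) [heading=295, draw]
FD 14.6: (23.54,-1.638) -> (29.711,-14.87) [heading=295, draw]
FD 6: (29.711,-14.87) -> (32.246,-20.308) [heading=295, draw]
PD: pen down
RT 90: heading 295 -> 205
BK 3.9: (32.246,-20.308) -> (35.781,-18.66) [heading=205, draw]
RT 90: heading 205 -> 115
RT 45: heading 115 -> 70
Final: pos=(35.781,-18.66), heading=70, 7 segment(s) drawn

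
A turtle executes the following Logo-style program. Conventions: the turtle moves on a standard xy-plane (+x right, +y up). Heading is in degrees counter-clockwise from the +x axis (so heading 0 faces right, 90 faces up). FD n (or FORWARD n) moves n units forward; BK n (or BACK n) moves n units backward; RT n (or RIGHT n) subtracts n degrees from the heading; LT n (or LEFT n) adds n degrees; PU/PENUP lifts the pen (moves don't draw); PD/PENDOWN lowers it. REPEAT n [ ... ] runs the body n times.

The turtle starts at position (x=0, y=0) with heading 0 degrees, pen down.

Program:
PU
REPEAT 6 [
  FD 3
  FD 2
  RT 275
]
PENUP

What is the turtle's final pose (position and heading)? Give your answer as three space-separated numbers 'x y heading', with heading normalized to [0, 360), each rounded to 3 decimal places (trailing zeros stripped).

Answer: 6.029 3.841 150

Derivation:
Executing turtle program step by step:
Start: pos=(0,0), heading=0, pen down
PU: pen up
REPEAT 6 [
  -- iteration 1/6 --
  FD 3: (0,0) -> (3,0) [heading=0, move]
  FD 2: (3,0) -> (5,0) [heading=0, move]
  RT 275: heading 0 -> 85
  -- iteration 2/6 --
  FD 3: (5,0) -> (5.261,2.989) [heading=85, move]
  FD 2: (5.261,2.989) -> (5.436,4.981) [heading=85, move]
  RT 275: heading 85 -> 170
  -- iteration 3/6 --
  FD 3: (5.436,4.981) -> (2.481,5.502) [heading=170, move]
  FD 2: (2.481,5.502) -> (0.512,5.849) [heading=170, move]
  RT 275: heading 170 -> 255
  -- iteration 4/6 --
  FD 3: (0.512,5.849) -> (-0.265,2.951) [heading=255, move]
  FD 2: (-0.265,2.951) -> (-0.782,1.02) [heading=255, move]
  RT 275: heading 255 -> 340
  -- iteration 5/6 --
  FD 3: (-0.782,1.02) -> (2.037,-0.006) [heading=340, move]
  FD 2: (2.037,-0.006) -> (3.916,-0.691) [heading=340, move]
  RT 275: heading 340 -> 65
  -- iteration 6/6 --
  FD 3: (3.916,-0.691) -> (5.184,2.028) [heading=65, move]
  FD 2: (5.184,2.028) -> (6.029,3.841) [heading=65, move]
  RT 275: heading 65 -> 150
]
PU: pen up
Final: pos=(6.029,3.841), heading=150, 0 segment(s) drawn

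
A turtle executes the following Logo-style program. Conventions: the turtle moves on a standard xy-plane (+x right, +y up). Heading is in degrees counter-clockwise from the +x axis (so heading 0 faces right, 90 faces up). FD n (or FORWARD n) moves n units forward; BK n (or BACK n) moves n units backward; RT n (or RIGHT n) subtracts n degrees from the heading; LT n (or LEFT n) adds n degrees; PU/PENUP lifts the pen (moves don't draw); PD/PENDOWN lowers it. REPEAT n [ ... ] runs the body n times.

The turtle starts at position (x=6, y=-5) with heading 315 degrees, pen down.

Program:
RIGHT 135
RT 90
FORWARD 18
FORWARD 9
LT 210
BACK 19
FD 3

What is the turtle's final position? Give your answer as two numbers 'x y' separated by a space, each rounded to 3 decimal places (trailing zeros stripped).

Answer: -2 35.856

Derivation:
Executing turtle program step by step:
Start: pos=(6,-5), heading=315, pen down
RT 135: heading 315 -> 180
RT 90: heading 180 -> 90
FD 18: (6,-5) -> (6,13) [heading=90, draw]
FD 9: (6,13) -> (6,22) [heading=90, draw]
LT 210: heading 90 -> 300
BK 19: (6,22) -> (-3.5,38.454) [heading=300, draw]
FD 3: (-3.5,38.454) -> (-2,35.856) [heading=300, draw]
Final: pos=(-2,35.856), heading=300, 4 segment(s) drawn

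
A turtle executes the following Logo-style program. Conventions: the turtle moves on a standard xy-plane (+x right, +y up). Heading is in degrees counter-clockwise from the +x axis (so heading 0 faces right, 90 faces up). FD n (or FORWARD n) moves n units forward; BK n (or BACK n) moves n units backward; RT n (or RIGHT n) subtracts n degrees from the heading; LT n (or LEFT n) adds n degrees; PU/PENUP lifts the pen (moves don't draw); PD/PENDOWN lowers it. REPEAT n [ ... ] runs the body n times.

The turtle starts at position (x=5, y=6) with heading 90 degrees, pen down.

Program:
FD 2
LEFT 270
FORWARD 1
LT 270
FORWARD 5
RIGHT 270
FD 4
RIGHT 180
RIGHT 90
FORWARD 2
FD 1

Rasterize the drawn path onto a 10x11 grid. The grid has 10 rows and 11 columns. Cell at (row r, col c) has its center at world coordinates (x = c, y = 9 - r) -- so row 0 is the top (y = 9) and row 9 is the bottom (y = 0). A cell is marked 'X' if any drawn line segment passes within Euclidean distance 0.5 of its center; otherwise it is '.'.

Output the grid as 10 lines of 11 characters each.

Segment 0: (5,6) -> (5,8)
Segment 1: (5,8) -> (6,8)
Segment 2: (6,8) -> (6,3)
Segment 3: (6,3) -> (10,3)
Segment 4: (10,3) -> (10,5)
Segment 5: (10,5) -> (10,6)

Answer: ...........
.....XX....
.....XX....
.....XX...X
......X...X
......X...X
......XXXXX
...........
...........
...........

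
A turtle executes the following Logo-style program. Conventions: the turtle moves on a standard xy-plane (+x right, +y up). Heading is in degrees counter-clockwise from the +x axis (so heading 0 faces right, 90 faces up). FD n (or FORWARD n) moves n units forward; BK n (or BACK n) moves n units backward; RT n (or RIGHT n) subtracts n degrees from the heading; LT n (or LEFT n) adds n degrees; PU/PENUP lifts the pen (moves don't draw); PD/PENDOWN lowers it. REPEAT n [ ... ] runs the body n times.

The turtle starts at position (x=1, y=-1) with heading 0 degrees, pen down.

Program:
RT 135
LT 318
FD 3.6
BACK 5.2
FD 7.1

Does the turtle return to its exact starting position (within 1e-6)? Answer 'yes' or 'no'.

Executing turtle program step by step:
Start: pos=(1,-1), heading=0, pen down
RT 135: heading 0 -> 225
LT 318: heading 225 -> 183
FD 3.6: (1,-1) -> (-2.595,-1.188) [heading=183, draw]
BK 5.2: (-2.595,-1.188) -> (2.598,-0.916) [heading=183, draw]
FD 7.1: (2.598,-0.916) -> (-4.492,-1.288) [heading=183, draw]
Final: pos=(-4.492,-1.288), heading=183, 3 segment(s) drawn

Start position: (1, -1)
Final position: (-4.492, -1.288)
Distance = 5.5; >= 1e-6 -> NOT closed

Answer: no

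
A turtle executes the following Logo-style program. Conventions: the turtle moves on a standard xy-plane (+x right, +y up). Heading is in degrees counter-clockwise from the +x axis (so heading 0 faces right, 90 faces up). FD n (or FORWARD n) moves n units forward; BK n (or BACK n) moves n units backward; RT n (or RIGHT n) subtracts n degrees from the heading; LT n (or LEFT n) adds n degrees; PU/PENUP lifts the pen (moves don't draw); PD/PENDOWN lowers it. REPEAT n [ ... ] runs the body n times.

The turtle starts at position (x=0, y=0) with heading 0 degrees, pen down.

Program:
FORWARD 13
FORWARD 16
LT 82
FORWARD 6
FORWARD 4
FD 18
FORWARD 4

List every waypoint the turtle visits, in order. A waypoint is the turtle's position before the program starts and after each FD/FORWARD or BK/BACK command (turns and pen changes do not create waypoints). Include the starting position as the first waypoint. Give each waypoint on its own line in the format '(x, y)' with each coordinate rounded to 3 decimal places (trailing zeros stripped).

Answer: (0, 0)
(13, 0)
(29, 0)
(29.835, 5.942)
(30.392, 9.903)
(32.897, 27.728)
(33.454, 31.689)

Derivation:
Executing turtle program step by step:
Start: pos=(0,0), heading=0, pen down
FD 13: (0,0) -> (13,0) [heading=0, draw]
FD 16: (13,0) -> (29,0) [heading=0, draw]
LT 82: heading 0 -> 82
FD 6: (29,0) -> (29.835,5.942) [heading=82, draw]
FD 4: (29.835,5.942) -> (30.392,9.903) [heading=82, draw]
FD 18: (30.392,9.903) -> (32.897,27.728) [heading=82, draw]
FD 4: (32.897,27.728) -> (33.454,31.689) [heading=82, draw]
Final: pos=(33.454,31.689), heading=82, 6 segment(s) drawn
Waypoints (7 total):
(0, 0)
(13, 0)
(29, 0)
(29.835, 5.942)
(30.392, 9.903)
(32.897, 27.728)
(33.454, 31.689)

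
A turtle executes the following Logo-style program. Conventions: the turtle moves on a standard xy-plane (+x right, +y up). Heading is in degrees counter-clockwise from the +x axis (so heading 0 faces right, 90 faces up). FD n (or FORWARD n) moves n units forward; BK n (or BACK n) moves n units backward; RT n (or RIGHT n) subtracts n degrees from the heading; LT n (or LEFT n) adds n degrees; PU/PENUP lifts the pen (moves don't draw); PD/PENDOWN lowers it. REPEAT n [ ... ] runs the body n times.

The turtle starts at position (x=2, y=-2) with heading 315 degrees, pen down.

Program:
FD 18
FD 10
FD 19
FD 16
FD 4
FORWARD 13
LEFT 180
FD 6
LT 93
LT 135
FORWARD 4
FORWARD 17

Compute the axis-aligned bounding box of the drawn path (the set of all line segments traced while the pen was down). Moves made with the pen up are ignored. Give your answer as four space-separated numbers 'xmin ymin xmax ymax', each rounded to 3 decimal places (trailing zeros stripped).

Executing turtle program step by step:
Start: pos=(2,-2), heading=315, pen down
FD 18: (2,-2) -> (14.728,-14.728) [heading=315, draw]
FD 10: (14.728,-14.728) -> (21.799,-21.799) [heading=315, draw]
FD 19: (21.799,-21.799) -> (35.234,-35.234) [heading=315, draw]
FD 16: (35.234,-35.234) -> (46.548,-46.548) [heading=315, draw]
FD 4: (46.548,-46.548) -> (49.376,-49.376) [heading=315, draw]
FD 13: (49.376,-49.376) -> (58.569,-58.569) [heading=315, draw]
LT 180: heading 315 -> 135
FD 6: (58.569,-58.569) -> (54.326,-54.326) [heading=135, draw]
LT 93: heading 135 -> 228
LT 135: heading 228 -> 3
FD 4: (54.326,-54.326) -> (58.32,-54.117) [heading=3, draw]
FD 17: (58.32,-54.117) -> (75.297,-53.227) [heading=3, draw]
Final: pos=(75.297,-53.227), heading=3, 9 segment(s) drawn

Segment endpoints: x in {2, 14.728, 21.799, 35.234, 46.548, 49.376, 54.326, 58.32, 58.569, 75.297}, y in {-58.569, -54.326, -54.117, -53.227, -49.376, -46.548, -35.234, -21.799, -14.728, -2}
xmin=2, ymin=-58.569, xmax=75.297, ymax=-2

Answer: 2 -58.569 75.297 -2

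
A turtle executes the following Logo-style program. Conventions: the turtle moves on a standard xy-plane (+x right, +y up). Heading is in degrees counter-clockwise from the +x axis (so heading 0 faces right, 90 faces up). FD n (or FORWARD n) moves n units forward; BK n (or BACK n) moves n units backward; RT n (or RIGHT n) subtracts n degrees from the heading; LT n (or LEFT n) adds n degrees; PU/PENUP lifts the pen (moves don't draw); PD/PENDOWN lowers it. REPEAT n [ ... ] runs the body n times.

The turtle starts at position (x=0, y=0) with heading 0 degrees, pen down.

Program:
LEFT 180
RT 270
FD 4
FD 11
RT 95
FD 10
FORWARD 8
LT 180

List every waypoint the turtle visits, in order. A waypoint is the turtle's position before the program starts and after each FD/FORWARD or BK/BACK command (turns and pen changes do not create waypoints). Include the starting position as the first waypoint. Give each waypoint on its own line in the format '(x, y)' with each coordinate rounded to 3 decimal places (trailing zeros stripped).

Answer: (0, 0)
(0, -4)
(0, -15)
(-9.962, -14.128)
(-17.932, -13.431)

Derivation:
Executing turtle program step by step:
Start: pos=(0,0), heading=0, pen down
LT 180: heading 0 -> 180
RT 270: heading 180 -> 270
FD 4: (0,0) -> (0,-4) [heading=270, draw]
FD 11: (0,-4) -> (0,-15) [heading=270, draw]
RT 95: heading 270 -> 175
FD 10: (0,-15) -> (-9.962,-14.128) [heading=175, draw]
FD 8: (-9.962,-14.128) -> (-17.932,-13.431) [heading=175, draw]
LT 180: heading 175 -> 355
Final: pos=(-17.932,-13.431), heading=355, 4 segment(s) drawn
Waypoints (5 total):
(0, 0)
(0, -4)
(0, -15)
(-9.962, -14.128)
(-17.932, -13.431)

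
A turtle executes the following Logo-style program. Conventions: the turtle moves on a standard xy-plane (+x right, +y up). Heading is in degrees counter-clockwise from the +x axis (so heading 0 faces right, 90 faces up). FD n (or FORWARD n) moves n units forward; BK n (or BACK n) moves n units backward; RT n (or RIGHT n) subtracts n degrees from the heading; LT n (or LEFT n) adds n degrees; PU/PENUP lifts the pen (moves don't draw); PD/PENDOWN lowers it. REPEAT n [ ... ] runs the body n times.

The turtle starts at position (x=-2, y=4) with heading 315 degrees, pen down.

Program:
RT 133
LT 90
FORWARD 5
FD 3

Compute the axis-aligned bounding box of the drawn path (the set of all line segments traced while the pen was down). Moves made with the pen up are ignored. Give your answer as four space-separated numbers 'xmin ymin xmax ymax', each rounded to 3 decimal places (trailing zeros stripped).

Executing turtle program step by step:
Start: pos=(-2,4), heading=315, pen down
RT 133: heading 315 -> 182
LT 90: heading 182 -> 272
FD 5: (-2,4) -> (-1.826,-0.997) [heading=272, draw]
FD 3: (-1.826,-0.997) -> (-1.721,-3.995) [heading=272, draw]
Final: pos=(-1.721,-3.995), heading=272, 2 segment(s) drawn

Segment endpoints: x in {-2, -1.826, -1.721}, y in {-3.995, -0.997, 4}
xmin=-2, ymin=-3.995, xmax=-1.721, ymax=4

Answer: -2 -3.995 -1.721 4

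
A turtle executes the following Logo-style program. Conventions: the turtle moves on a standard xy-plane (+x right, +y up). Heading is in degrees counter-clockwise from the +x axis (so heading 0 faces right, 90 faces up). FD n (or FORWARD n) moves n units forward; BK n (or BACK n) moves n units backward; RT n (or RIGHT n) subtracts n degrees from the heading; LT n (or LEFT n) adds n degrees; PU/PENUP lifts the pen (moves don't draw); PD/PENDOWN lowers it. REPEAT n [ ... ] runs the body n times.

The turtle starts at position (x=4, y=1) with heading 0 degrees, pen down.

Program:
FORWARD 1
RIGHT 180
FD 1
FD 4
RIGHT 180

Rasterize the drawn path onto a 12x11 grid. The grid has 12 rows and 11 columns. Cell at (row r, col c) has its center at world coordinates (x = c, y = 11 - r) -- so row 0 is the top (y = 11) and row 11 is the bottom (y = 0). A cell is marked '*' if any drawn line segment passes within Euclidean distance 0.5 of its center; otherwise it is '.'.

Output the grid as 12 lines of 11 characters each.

Segment 0: (4,1) -> (5,1)
Segment 1: (5,1) -> (4,1)
Segment 2: (4,1) -> (0,1)

Answer: ...........
...........
...........
...........
...........
...........
...........
...........
...........
...........
******.....
...........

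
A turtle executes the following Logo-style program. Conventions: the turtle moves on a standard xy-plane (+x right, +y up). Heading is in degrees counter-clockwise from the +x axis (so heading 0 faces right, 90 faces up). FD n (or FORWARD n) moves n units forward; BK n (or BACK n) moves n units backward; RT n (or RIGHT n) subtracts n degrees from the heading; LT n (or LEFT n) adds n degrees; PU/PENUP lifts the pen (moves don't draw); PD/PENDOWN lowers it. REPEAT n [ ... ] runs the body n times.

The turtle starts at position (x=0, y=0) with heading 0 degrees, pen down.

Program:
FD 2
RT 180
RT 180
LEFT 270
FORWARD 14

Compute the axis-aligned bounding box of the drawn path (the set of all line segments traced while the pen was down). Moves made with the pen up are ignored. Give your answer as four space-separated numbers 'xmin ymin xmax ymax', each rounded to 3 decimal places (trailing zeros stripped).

Executing turtle program step by step:
Start: pos=(0,0), heading=0, pen down
FD 2: (0,0) -> (2,0) [heading=0, draw]
RT 180: heading 0 -> 180
RT 180: heading 180 -> 0
LT 270: heading 0 -> 270
FD 14: (2,0) -> (2,-14) [heading=270, draw]
Final: pos=(2,-14), heading=270, 2 segment(s) drawn

Segment endpoints: x in {0, 2, 2}, y in {-14, 0}
xmin=0, ymin=-14, xmax=2, ymax=0

Answer: 0 -14 2 0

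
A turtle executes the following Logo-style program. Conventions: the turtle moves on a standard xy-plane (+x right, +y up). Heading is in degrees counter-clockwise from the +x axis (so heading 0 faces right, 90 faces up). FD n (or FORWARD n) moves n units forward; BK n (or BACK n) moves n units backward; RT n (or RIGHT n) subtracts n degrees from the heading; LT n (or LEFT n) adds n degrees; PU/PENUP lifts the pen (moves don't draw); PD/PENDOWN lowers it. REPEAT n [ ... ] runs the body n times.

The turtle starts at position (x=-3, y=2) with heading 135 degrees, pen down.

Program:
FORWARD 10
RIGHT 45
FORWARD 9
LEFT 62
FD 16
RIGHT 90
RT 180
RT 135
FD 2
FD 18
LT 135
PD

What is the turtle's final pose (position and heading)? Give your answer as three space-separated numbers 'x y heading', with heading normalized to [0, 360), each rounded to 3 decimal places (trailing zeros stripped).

Executing turtle program step by step:
Start: pos=(-3,2), heading=135, pen down
FD 10: (-3,2) -> (-10.071,9.071) [heading=135, draw]
RT 45: heading 135 -> 90
FD 9: (-10.071,9.071) -> (-10.071,18.071) [heading=90, draw]
LT 62: heading 90 -> 152
FD 16: (-10.071,18.071) -> (-24.198,25.583) [heading=152, draw]
RT 90: heading 152 -> 62
RT 180: heading 62 -> 242
RT 135: heading 242 -> 107
FD 2: (-24.198,25.583) -> (-24.783,27.495) [heading=107, draw]
FD 18: (-24.783,27.495) -> (-30.046,44.709) [heading=107, draw]
LT 135: heading 107 -> 242
PD: pen down
Final: pos=(-30.046,44.709), heading=242, 5 segment(s) drawn

Answer: -30.046 44.709 242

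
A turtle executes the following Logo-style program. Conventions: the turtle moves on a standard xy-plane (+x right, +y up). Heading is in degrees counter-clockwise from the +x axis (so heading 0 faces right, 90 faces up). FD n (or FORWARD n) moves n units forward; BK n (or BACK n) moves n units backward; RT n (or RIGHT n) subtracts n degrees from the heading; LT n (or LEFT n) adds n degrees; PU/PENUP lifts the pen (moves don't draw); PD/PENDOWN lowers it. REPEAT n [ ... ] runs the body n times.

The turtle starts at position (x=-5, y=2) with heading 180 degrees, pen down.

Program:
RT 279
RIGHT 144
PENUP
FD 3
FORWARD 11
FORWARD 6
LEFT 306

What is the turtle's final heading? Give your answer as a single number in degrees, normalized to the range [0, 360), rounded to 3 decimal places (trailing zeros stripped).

Answer: 63

Derivation:
Executing turtle program step by step:
Start: pos=(-5,2), heading=180, pen down
RT 279: heading 180 -> 261
RT 144: heading 261 -> 117
PU: pen up
FD 3: (-5,2) -> (-6.362,4.673) [heading=117, move]
FD 11: (-6.362,4.673) -> (-11.356,14.474) [heading=117, move]
FD 6: (-11.356,14.474) -> (-14.08,19.82) [heading=117, move]
LT 306: heading 117 -> 63
Final: pos=(-14.08,19.82), heading=63, 0 segment(s) drawn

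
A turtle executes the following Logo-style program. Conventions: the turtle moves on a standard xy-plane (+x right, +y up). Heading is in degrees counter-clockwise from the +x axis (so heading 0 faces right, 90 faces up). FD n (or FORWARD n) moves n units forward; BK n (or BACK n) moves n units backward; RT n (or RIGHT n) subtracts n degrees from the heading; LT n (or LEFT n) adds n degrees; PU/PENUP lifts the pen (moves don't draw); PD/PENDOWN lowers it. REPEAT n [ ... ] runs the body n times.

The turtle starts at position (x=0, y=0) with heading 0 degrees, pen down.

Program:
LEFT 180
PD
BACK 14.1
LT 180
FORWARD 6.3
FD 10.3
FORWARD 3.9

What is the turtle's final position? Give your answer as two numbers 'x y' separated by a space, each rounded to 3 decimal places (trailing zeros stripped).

Executing turtle program step by step:
Start: pos=(0,0), heading=0, pen down
LT 180: heading 0 -> 180
PD: pen down
BK 14.1: (0,0) -> (14.1,0) [heading=180, draw]
LT 180: heading 180 -> 0
FD 6.3: (14.1,0) -> (20.4,0) [heading=0, draw]
FD 10.3: (20.4,0) -> (30.7,0) [heading=0, draw]
FD 3.9: (30.7,0) -> (34.6,0) [heading=0, draw]
Final: pos=(34.6,0), heading=0, 4 segment(s) drawn

Answer: 34.6 0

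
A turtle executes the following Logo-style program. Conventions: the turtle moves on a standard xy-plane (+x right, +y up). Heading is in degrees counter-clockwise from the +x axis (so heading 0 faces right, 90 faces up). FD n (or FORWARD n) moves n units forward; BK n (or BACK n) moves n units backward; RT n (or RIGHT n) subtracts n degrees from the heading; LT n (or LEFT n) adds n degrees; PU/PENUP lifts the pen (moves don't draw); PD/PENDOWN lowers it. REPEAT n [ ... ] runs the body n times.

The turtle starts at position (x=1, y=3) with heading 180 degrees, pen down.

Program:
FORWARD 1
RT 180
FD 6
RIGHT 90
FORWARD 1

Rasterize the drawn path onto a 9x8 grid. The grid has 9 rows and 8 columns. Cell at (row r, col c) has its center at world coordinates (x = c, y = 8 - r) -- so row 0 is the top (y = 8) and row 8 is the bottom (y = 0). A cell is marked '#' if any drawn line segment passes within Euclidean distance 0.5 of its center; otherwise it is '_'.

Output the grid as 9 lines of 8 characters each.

Answer: ________
________
________
________
________
#######_
______#_
________
________

Derivation:
Segment 0: (1,3) -> (0,3)
Segment 1: (0,3) -> (6,3)
Segment 2: (6,3) -> (6,2)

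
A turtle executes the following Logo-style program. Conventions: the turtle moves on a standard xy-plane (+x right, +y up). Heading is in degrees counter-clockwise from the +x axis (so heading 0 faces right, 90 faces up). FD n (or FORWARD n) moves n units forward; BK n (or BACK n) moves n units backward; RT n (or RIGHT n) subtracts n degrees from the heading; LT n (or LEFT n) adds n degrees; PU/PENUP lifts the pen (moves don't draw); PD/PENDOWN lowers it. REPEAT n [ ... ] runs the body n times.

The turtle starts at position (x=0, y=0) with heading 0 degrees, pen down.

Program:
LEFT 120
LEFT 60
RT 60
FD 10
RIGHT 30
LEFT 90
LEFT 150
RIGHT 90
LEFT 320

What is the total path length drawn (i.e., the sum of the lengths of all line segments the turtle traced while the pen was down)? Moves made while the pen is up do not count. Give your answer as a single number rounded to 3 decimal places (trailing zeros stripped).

Executing turtle program step by step:
Start: pos=(0,0), heading=0, pen down
LT 120: heading 0 -> 120
LT 60: heading 120 -> 180
RT 60: heading 180 -> 120
FD 10: (0,0) -> (-5,8.66) [heading=120, draw]
RT 30: heading 120 -> 90
LT 90: heading 90 -> 180
LT 150: heading 180 -> 330
RT 90: heading 330 -> 240
LT 320: heading 240 -> 200
Final: pos=(-5,8.66), heading=200, 1 segment(s) drawn

Segment lengths:
  seg 1: (0,0) -> (-5,8.66), length = 10
Total = 10

Answer: 10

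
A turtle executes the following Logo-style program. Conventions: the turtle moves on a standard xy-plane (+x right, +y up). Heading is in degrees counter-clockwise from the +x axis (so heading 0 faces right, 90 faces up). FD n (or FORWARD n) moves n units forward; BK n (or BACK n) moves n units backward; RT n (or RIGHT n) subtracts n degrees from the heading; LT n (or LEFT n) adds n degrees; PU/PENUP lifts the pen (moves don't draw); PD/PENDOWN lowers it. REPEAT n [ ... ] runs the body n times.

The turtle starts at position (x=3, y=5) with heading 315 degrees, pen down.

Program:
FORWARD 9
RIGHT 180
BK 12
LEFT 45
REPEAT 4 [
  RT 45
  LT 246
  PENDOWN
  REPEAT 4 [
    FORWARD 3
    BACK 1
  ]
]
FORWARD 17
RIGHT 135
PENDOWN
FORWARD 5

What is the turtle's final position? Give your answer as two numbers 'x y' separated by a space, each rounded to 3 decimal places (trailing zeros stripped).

Executing turtle program step by step:
Start: pos=(3,5), heading=315, pen down
FD 9: (3,5) -> (9.364,-1.364) [heading=315, draw]
RT 180: heading 315 -> 135
BK 12: (9.364,-1.364) -> (17.849,-9.849) [heading=135, draw]
LT 45: heading 135 -> 180
REPEAT 4 [
  -- iteration 1/4 --
  RT 45: heading 180 -> 135
  LT 246: heading 135 -> 21
  PD: pen down
  REPEAT 4 [
    -- iteration 1/4 --
    FD 3: (17.849,-9.849) -> (20.65,-8.774) [heading=21, draw]
    BK 1: (20.65,-8.774) -> (19.716,-9.133) [heading=21, draw]
    -- iteration 2/4 --
    FD 3: (19.716,-9.133) -> (22.517,-8.057) [heading=21, draw]
    BK 1: (22.517,-8.057) -> (21.584,-8.416) [heading=21, draw]
    -- iteration 3/4 --
    FD 3: (21.584,-8.416) -> (24.384,-7.341) [heading=21, draw]
    BK 1: (24.384,-7.341) -> (23.451,-7.699) [heading=21, draw]
    -- iteration 4/4 --
    FD 3: (23.451,-7.699) -> (26.251,-6.624) [heading=21, draw]
    BK 1: (26.251,-6.624) -> (25.318,-6.982) [heading=21, draw]
  ]
  -- iteration 2/4 --
  RT 45: heading 21 -> 336
  LT 246: heading 336 -> 222
  PD: pen down
  REPEAT 4 [
    -- iteration 1/4 --
    FD 3: (25.318,-6.982) -> (23.088,-8.99) [heading=222, draw]
    BK 1: (23.088,-8.99) -> (23.832,-8.321) [heading=222, draw]
    -- iteration 2/4 --
    FD 3: (23.832,-8.321) -> (21.602,-10.328) [heading=222, draw]
    BK 1: (21.602,-10.328) -> (22.345,-9.659) [heading=222, draw]
    -- iteration 3/4 --
    FD 3: (22.345,-9.659) -> (20.116,-11.666) [heading=222, draw]
    BK 1: (20.116,-11.666) -> (20.859,-10.997) [heading=222, draw]
    -- iteration 4/4 --
    FD 3: (20.859,-10.997) -> (18.63,-13.004) [heading=222, draw]
    BK 1: (18.63,-13.004) -> (19.373,-12.335) [heading=222, draw]
  ]
  -- iteration 3/4 --
  RT 45: heading 222 -> 177
  LT 246: heading 177 -> 63
  PD: pen down
  REPEAT 4 [
    -- iteration 1/4 --
    FD 3: (19.373,-12.335) -> (20.735,-9.662) [heading=63, draw]
    BK 1: (20.735,-9.662) -> (20.281,-10.553) [heading=63, draw]
    -- iteration 2/4 --
    FD 3: (20.281,-10.553) -> (21.643,-7.88) [heading=63, draw]
    BK 1: (21.643,-7.88) -> (21.189,-8.771) [heading=63, draw]
    -- iteration 3/4 --
    FD 3: (21.189,-8.771) -> (22.551,-6.098) [heading=63, draw]
    BK 1: (22.551,-6.098) -> (22.097,-6.989) [heading=63, draw]
    -- iteration 4/4 --
    FD 3: (22.097,-6.989) -> (23.459,-4.316) [heading=63, draw]
    BK 1: (23.459,-4.316) -> (23.005,-5.207) [heading=63, draw]
  ]
  -- iteration 4/4 --
  RT 45: heading 63 -> 18
  LT 246: heading 18 -> 264
  PD: pen down
  REPEAT 4 [
    -- iteration 1/4 --
    FD 3: (23.005,-5.207) -> (22.691,-8.191) [heading=264, draw]
    BK 1: (22.691,-8.191) -> (22.796,-7.196) [heading=264, draw]
    -- iteration 2/4 --
    FD 3: (22.796,-7.196) -> (22.482,-10.18) [heading=264, draw]
    BK 1: (22.482,-10.18) -> (22.587,-9.185) [heading=264, draw]
    -- iteration 3/4 --
    FD 3: (22.587,-9.185) -> (22.273,-12.169) [heading=264, draw]
    BK 1: (22.273,-12.169) -> (22.377,-11.174) [heading=264, draw]
    -- iteration 4/4 --
    FD 3: (22.377,-11.174) -> (22.064,-14.158) [heading=264, draw]
    BK 1: (22.064,-14.158) -> (22.168,-13.163) [heading=264, draw]
  ]
]
FD 17: (22.168,-13.163) -> (20.391,-30.07) [heading=264, draw]
RT 135: heading 264 -> 129
PD: pen down
FD 5: (20.391,-30.07) -> (17.245,-26.185) [heading=129, draw]
Final: pos=(17.245,-26.185), heading=129, 36 segment(s) drawn

Answer: 17.245 -26.185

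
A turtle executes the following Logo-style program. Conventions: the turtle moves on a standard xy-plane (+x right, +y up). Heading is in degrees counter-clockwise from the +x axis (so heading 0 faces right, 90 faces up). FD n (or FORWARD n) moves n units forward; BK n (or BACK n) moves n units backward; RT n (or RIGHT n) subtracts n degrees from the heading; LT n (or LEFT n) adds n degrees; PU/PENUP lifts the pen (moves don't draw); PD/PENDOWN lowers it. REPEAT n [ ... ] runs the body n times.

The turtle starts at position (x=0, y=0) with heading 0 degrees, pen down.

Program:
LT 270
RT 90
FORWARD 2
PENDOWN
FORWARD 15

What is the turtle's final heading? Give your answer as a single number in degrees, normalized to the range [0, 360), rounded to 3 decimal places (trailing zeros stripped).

Executing turtle program step by step:
Start: pos=(0,0), heading=0, pen down
LT 270: heading 0 -> 270
RT 90: heading 270 -> 180
FD 2: (0,0) -> (-2,0) [heading=180, draw]
PD: pen down
FD 15: (-2,0) -> (-17,0) [heading=180, draw]
Final: pos=(-17,0), heading=180, 2 segment(s) drawn

Answer: 180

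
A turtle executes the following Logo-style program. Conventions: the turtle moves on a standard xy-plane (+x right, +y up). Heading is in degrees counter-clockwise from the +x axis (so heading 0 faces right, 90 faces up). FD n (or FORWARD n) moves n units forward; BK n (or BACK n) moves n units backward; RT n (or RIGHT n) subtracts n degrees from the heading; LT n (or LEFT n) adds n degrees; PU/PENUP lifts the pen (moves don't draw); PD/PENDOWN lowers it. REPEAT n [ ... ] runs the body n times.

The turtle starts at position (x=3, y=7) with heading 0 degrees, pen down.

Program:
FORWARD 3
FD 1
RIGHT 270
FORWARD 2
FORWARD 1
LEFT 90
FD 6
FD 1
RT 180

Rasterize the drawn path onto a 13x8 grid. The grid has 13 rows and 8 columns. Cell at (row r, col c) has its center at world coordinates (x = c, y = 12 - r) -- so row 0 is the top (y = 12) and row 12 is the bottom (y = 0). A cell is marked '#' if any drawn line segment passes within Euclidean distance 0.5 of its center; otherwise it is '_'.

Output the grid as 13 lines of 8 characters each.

Segment 0: (3,7) -> (6,7)
Segment 1: (6,7) -> (7,7)
Segment 2: (7,7) -> (7,9)
Segment 3: (7,9) -> (7,10)
Segment 4: (7,10) -> (1,10)
Segment 5: (1,10) -> (0,10)

Answer: ________
________
########
_______#
_______#
___#####
________
________
________
________
________
________
________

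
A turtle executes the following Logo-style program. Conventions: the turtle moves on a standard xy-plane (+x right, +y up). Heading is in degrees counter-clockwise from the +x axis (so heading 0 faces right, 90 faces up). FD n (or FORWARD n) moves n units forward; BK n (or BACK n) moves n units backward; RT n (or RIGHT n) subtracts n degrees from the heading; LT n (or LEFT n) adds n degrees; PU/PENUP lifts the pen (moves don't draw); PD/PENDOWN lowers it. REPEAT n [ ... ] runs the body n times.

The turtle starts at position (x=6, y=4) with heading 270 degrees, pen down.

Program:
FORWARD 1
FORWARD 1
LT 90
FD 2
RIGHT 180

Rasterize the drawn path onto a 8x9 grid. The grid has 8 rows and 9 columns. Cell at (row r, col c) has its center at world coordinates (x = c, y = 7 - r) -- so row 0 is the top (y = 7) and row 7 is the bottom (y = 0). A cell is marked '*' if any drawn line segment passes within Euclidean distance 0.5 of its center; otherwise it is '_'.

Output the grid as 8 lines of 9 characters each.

Segment 0: (6,4) -> (6,3)
Segment 1: (6,3) -> (6,2)
Segment 2: (6,2) -> (8,2)

Answer: _________
_________
_________
______*__
______*__
______***
_________
_________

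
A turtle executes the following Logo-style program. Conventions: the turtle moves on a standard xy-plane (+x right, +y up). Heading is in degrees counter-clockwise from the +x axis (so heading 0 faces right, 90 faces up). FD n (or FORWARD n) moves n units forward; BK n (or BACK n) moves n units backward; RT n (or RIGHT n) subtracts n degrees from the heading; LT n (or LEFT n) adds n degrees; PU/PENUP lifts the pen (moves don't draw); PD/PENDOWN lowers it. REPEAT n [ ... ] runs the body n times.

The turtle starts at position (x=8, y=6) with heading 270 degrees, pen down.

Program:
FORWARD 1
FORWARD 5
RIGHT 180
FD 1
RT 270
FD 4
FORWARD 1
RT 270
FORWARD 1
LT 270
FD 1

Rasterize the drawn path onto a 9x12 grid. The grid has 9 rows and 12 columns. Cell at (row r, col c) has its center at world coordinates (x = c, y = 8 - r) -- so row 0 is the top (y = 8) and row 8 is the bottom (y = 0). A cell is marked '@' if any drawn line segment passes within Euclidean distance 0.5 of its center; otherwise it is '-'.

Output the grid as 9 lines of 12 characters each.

Answer: ------------
------------
--------@---
--------@---
--------@---
--------@---
--------@---
---@@@@@@---
--@@----@---

Derivation:
Segment 0: (8,6) -> (8,5)
Segment 1: (8,5) -> (8,0)
Segment 2: (8,0) -> (8,1)
Segment 3: (8,1) -> (4,1)
Segment 4: (4,1) -> (3,1)
Segment 5: (3,1) -> (3,-0)
Segment 6: (3,-0) -> (2,-0)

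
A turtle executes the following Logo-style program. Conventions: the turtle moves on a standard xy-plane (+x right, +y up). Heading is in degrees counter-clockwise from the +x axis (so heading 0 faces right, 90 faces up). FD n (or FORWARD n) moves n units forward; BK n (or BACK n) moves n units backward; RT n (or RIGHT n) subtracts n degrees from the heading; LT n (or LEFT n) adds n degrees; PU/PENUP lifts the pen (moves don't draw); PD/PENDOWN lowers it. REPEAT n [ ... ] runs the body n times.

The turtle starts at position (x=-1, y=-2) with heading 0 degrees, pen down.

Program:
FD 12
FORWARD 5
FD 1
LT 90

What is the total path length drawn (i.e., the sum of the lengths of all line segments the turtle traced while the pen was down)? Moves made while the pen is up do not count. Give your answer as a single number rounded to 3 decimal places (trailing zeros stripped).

Executing turtle program step by step:
Start: pos=(-1,-2), heading=0, pen down
FD 12: (-1,-2) -> (11,-2) [heading=0, draw]
FD 5: (11,-2) -> (16,-2) [heading=0, draw]
FD 1: (16,-2) -> (17,-2) [heading=0, draw]
LT 90: heading 0 -> 90
Final: pos=(17,-2), heading=90, 3 segment(s) drawn

Segment lengths:
  seg 1: (-1,-2) -> (11,-2), length = 12
  seg 2: (11,-2) -> (16,-2), length = 5
  seg 3: (16,-2) -> (17,-2), length = 1
Total = 18

Answer: 18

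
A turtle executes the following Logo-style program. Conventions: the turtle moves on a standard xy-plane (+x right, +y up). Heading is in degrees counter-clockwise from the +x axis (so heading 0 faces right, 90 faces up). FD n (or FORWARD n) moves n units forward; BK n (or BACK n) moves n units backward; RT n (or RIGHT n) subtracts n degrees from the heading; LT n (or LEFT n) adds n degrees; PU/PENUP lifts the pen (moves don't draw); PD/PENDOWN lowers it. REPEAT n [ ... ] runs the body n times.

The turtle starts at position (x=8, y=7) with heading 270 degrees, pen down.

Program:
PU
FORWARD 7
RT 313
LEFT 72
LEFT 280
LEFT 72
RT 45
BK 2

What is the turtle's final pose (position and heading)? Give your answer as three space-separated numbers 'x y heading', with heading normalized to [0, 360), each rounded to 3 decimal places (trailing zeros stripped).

Executing turtle program step by step:
Start: pos=(8,7), heading=270, pen down
PU: pen up
FD 7: (8,7) -> (8,0) [heading=270, move]
RT 313: heading 270 -> 317
LT 72: heading 317 -> 29
LT 280: heading 29 -> 309
LT 72: heading 309 -> 21
RT 45: heading 21 -> 336
BK 2: (8,0) -> (6.173,0.813) [heading=336, move]
Final: pos=(6.173,0.813), heading=336, 0 segment(s) drawn

Answer: 6.173 0.813 336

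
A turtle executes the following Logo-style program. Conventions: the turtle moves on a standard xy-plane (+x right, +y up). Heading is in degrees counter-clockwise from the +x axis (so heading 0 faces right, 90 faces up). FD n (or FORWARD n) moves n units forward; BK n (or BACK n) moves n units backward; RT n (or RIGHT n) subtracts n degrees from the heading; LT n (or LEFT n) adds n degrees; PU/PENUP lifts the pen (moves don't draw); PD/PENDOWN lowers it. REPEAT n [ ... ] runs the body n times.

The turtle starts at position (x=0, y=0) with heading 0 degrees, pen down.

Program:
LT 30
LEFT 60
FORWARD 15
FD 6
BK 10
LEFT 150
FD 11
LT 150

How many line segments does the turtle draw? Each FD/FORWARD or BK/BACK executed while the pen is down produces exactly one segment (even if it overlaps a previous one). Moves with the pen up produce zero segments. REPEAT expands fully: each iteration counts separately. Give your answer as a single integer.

Executing turtle program step by step:
Start: pos=(0,0), heading=0, pen down
LT 30: heading 0 -> 30
LT 60: heading 30 -> 90
FD 15: (0,0) -> (0,15) [heading=90, draw]
FD 6: (0,15) -> (0,21) [heading=90, draw]
BK 10: (0,21) -> (0,11) [heading=90, draw]
LT 150: heading 90 -> 240
FD 11: (0,11) -> (-5.5,1.474) [heading=240, draw]
LT 150: heading 240 -> 30
Final: pos=(-5.5,1.474), heading=30, 4 segment(s) drawn
Segments drawn: 4

Answer: 4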